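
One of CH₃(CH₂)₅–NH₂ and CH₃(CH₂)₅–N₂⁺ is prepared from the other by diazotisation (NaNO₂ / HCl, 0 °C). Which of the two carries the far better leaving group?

CH₃(CH₂)₅–N₂⁺

From CH₃(CH₂)₅–NH₂ the departing group would be NH₂⁻ (pKₐ(NH₃) ≈ 38). Extremely strong base; never a leaving group.
From CH₃(CH₂)₅–N₂⁺ the leaving group is N₂ (no meaningful conjugate acid; N₂ departs as an exceptionally stable neutral molecule).
Diazotisation (NaNO₂ / HCl, 0 °C) works by generating a diazonium salt that expels N₂, making CH₃(CH₂)₅–N₂⁺ enormously more reactive.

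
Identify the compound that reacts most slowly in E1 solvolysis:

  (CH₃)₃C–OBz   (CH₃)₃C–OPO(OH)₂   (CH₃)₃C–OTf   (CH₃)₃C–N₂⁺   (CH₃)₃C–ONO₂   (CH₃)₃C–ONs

(CH₃)₃C–OBz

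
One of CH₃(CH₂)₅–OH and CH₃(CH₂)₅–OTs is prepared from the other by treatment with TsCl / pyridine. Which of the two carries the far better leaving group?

From CH₃(CH₂)₅–OH the departing group would be OH⁻ (pKₐ(H₂O) ≈ 15.7). Strong base; essentially never leaves without prior activation.
From CH₃(CH₂)₅–OTs the leaving group is OTs⁻ (pKₐ(p-CH₃C₆H₄SO₃H (TsOH)) ≈ -2.8). Resonance-delocalised arenesulfonate.
Treatment with TsCl / pyridine works by converting the hydroxyl into a tosylate, making CH₃(CH₂)₅–OTs enormously more reactive.

CH₃(CH₂)₅–OTs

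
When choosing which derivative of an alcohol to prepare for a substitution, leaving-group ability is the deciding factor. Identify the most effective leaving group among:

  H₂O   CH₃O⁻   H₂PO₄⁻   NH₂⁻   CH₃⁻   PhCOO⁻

The more stable X⁻ (or X) is on its own — i.e. the weaker a base it is — the better a leaving group it makes.
H₂O: pKₐ(H₃O⁺) ≈ -1.7
H₂PO₄⁻: pKₐ(H₃PO₄) ≈ 2.1
PhCOO⁻: pKₐ(C₆H₅COOH) ≈ 4.2
CH₃O⁻: pKₐ(CH₃OH) ≈ 15.5
NH₂⁻: pKₐ(NH₃) ≈ 38
CH₃⁻: pKₐ(CH₄) ≈ 48

H₂O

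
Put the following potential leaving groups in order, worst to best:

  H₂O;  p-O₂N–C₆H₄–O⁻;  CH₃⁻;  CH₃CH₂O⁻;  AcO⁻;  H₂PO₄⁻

CH₃⁻ < CH₃CH₂O⁻ < p-O₂N–C₆H₄–O⁻ < AcO⁻ < H₂PO₄⁻ < H₂O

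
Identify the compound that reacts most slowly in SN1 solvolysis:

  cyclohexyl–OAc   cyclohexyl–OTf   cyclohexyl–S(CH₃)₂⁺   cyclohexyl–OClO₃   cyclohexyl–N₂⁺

cyclohexyl–OAc

Identical carbon frameworks mean the comparison reduces to leaving-group quality.
A good leaving group is a weak base: the lower the pKₐ of its conjugate acid, the more readily it departs.
cyclohexyl–N₂⁺ loses N₂: no meaningful conjugate acid; N₂ departs as an exceptionally stable neutral molecule
cyclohexyl–OTf loses OTf⁻: pKₐ(CF₃SO₃H (triflic acid)) ≈ -14
cyclohexyl–OClO₃ loses ClO₄⁻: pKₐ(HClO₄) ≈ -10
cyclohexyl–S(CH₃)₂⁺ loses SR'₂: pKₐ(R'₂SH⁺) ≈ -7
cyclohexyl–OAc loses AcO⁻: pKₐ(CH₃COOH) ≈ 4.8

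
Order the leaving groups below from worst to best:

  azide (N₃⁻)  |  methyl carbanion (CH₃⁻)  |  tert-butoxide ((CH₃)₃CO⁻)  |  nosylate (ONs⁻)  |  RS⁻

methyl carbanion (CH₃⁻) < tert-butoxide ((CH₃)₃CO⁻) < RS⁻ < azide (N₃⁻) < nosylate (ONs⁻)

The more stable X⁻ (or X) is on its own — i.e. the weaker a base it is — the better a leaving group it makes.
nosylate (ONs⁻): pKₐ(p-O₂NC₆H₄SO₃H) ≈ -3.5 — p-nitro group further stabilises the sulfonate
azide (N₃⁻): pKₐ(HN₃) ≈ 4.7 — linear, resonance-stabilised
RS⁻: pKₐ(RSH (a thiol)) ≈ 10.5 — moderately basic; rarely leaves without activation
tert-butoxide ((CH₃)₃CO⁻): pKₐ(t-BuOH) ≈ 18 — bulky, strongly basic alkoxide
methyl carbanion (CH₃⁻): pKₐ(CH₄) ≈ 48
Reversing gives the worst-to-best order requested.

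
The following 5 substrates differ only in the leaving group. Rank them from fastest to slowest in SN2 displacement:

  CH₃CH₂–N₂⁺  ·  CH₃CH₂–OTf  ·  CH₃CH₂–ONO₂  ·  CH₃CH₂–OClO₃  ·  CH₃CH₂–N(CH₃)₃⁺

Same R in every case — rank the leaving groups.
Leaving-group ability tracks the stability of the departed species; conjugate-acid pKₐ is the usual yardstick (lower pKₐ → better LG).
CH₃CH₂–N₂⁺ loses N₂: no meaningful conjugate acid; N₂ departs as an exceptionally stable neutral molecule
CH₃CH₂–OTf loses OTf⁻: pKₐ(CF₃SO₃H (triflic acid)) ≈ -14
CH₃CH₂–OClO₃ loses ClO₄⁻: pKₐ(HClO₄) ≈ -10
CH₃CH₂–ONO₂ loses NO₃⁻: pKₐ(HNO₃) ≈ -1.3
CH₃CH₂–N(CH₃)₃⁺ loses NR'₃: pKₐ(R'₃NH⁺) ≈ 10.7

CH₃CH₂–N₂⁺ > CH₃CH₂–OTf > CH₃CH₂–OClO₃ > CH₃CH₂–ONO₂ > CH₃CH₂–N(CH₃)₃⁺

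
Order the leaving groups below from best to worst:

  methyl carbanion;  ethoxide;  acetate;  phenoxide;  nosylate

nosylate > acetate > phenoxide > ethoxide > methyl carbanion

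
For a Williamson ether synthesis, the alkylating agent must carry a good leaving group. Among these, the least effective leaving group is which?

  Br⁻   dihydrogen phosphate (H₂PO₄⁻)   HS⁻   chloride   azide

HS⁻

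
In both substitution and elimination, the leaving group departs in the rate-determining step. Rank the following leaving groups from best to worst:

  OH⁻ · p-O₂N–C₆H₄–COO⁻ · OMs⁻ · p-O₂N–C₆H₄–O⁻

OMs⁻ > p-O₂N–C₆H₄–COO⁻ > p-O₂N–C₆H₄–O⁻ > OH⁻

A good leaving group is a weak base: the lower the pKₐ of its conjugate acid, the more readily it departs.
OMs⁻: pKₐ(CH₃SO₃H (MsOH)) ≈ -1.9
p-O₂N–C₆H₄–COO⁻: pKₐ(p-nitrobenzoic acid) ≈ 3.4
p-O₂N–C₆H₄–O⁻: pKₐ(p-nitrophenol) ≈ 7.2
OH⁻: pKₐ(H₂O) ≈ 15.7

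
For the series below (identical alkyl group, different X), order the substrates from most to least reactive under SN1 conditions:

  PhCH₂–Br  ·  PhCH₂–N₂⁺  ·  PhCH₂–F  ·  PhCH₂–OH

PhCH₂–N₂⁺ > PhCH₂–Br > PhCH₂–F > PhCH₂–OH

The skeletons are identical, so relative rate is governed entirely by leaving-group ability.
Leaving-group ability tracks the stability of the departed species; conjugate-acid pKₐ is the usual yardstick (lower pKₐ → better LG).
PhCH₂–N₂⁺ loses N₂: no meaningful conjugate acid; N₂ departs as an exceptionally stable neutral molecule
PhCH₂–Br loses Br⁻: pKₐ(HBr) ≈ -9
PhCH₂–F loses F⁻: pKₐ(HF) ≈ 3.2
PhCH₂–OH loses OH⁻: pKₐ(H₂O) ≈ 15.7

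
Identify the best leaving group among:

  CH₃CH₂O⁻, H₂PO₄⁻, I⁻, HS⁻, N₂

N₂

A good leaving group is a weak base: the lower the pKₐ of its conjugate acid, the more readily it departs.
N₂: no meaningful conjugate acid; N₂ departs as an exceptionally stable neutral molecule
I⁻: pKₐ(HI) ≈ -10
H₂PO₄⁻: pKₐ(H₃PO₄) ≈ 2.1
HS⁻: pKₐ(H₂S) ≈ 7
CH₃CH₂O⁻: pKₐ(CH₃CH₂OH) ≈ 16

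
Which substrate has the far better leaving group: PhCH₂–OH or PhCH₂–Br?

From PhCH₂–OH the departing group would be OH⁻ (pKₐ(H₂O) ≈ 15.7). Strong base; essentially never leaves without prior activation.
From PhCH₂–Br the leaving group is Br⁻ (pKₐ(HBr) ≈ -9). Weak base; good leaving group.
(In practice PhCH₂–Br is made from PhCH₂–OH by treatment with PBr₃, replacing the hydroxyl with bromide.)

PhCH₂–Br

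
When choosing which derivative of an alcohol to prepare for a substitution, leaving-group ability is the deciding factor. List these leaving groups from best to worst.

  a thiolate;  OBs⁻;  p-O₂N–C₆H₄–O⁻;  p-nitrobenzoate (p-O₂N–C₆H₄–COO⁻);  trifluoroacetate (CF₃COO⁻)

OBs⁻ > trifluoroacetate (CF₃COO⁻) > p-nitrobenzoate (p-O₂N–C₆H₄–COO⁻) > p-O₂N–C₆H₄–O⁻ > a thiolate

Rank by basicity of the departing species: weakest base leaves most easily.
OBs⁻: pKₐ(p-BrC₆H₄SO₃H) ≈ -2.8 — arenesulfonate with a p-bromo substituent
trifluoroacetate (CF₃COO⁻): pKₐ(CF₃COOH) ≈ 0.2 — strongly electron-withdrawing CF₃ stabilises the carboxylate
p-nitrobenzoate (p-O₂N–C₆H₄–COO⁻): pKₐ(p-nitrobenzoic acid) ≈ 3.4
p-O₂N–C₆H₄–O⁻: pKₐ(p-nitrophenol) ≈ 7.2
a thiolate: pKₐ(RSH (a thiol)) ≈ 10.5 — moderately basic; rarely leaves without activation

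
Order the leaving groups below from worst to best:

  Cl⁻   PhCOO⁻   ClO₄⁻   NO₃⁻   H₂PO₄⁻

Rank by basicity of the departing species: weakest base leaves most easily.
ClO₄⁻: pKₐ(HClO₄) ≈ -10 — extremely weak base; rarely used for safety reasons
Cl⁻: pKₐ(HCl) ≈ -7
NO₃⁻: pKₐ(HNO₃) ≈ -1.3
H₂PO₄⁻: pKₐ(H₃PO₄) ≈ 2.1 — moderate base; biological leaving group after further activation
PhCOO⁻: pKₐ(C₆H₅COOH) ≈ 4.2
Listed from poorest to best leaving group as asked.

PhCOO⁻ < H₂PO₄⁻ < NO₃⁻ < Cl⁻ < ClO₄⁻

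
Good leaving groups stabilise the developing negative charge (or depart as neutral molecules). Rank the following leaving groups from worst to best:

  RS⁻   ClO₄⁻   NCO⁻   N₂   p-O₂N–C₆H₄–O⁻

N₂: no meaningful conjugate acid; N₂ departs as an exceptionally stable neutral molecule
ClO₄⁻: pKₐ(HClO₄) ≈ -10
NCO⁻: pKₐ(HOCN) ≈ 3.5
p-O₂N–C₆H₄–O⁻: pKₐ(p-nitrophenol) ≈ 7.2
RS⁻: pKₐ(RSH (a thiol)) ≈ 10.5
Reversing gives the worst-to-best order requested.

RS⁻ < p-O₂N–C₆H₄–O⁻ < NCO⁻ < ClO₄⁻ < N₂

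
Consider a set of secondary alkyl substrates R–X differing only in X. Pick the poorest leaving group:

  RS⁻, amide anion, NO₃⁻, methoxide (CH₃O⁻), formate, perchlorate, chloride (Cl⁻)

perchlorate: pKₐ(HClO₄) ≈ -10
chloride (Cl⁻): pKₐ(HCl) ≈ -7
NO₃⁻: pKₐ(HNO₃) ≈ -1.3
formate: pKₐ(HCOOH) ≈ 3.8
RS⁻: pKₐ(RSH (a thiol)) ≈ 10.5
methoxide (CH₃O⁻): pKₐ(CH₃OH) ≈ 15.5
amide anion: pKₐ(NH₃) ≈ 38

amide anion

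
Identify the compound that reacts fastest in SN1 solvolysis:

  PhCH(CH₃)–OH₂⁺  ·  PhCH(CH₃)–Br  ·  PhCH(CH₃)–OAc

PhCH(CH₃)–Br

Same R in every case — rank the leaving groups.
Rank by basicity of the departing species: weakest base leaves most easily.
PhCH(CH₃)–Br loses Br⁻: pKₐ(HBr) ≈ -9
PhCH(CH₃)–OH₂⁺ loses H₂O: pKₐ(H₃O⁺) ≈ -1.7
PhCH(CH₃)–OAc loses AcO⁻: pKₐ(CH₃COOH) ≈ 4.8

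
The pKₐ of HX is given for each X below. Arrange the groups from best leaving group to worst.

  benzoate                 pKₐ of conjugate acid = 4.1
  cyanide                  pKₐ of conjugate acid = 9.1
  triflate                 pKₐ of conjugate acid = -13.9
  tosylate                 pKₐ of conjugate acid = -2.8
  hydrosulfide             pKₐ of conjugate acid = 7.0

triflate > tosylate > benzoate > hydrosulfide > cyanide

Lower conjugate-acid pKₐ ⇒ weaker base ⇒ better leaving group.
Sorting by the given values: triflate (-13.9), tosylate (-2.8), benzoate (4.1), hydrosulfide (7.0), cyanide (9.1).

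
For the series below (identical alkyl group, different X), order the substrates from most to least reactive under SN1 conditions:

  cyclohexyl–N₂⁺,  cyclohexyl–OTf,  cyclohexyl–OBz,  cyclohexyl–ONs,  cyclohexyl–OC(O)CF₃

The skeletons are identical, so relative rate is governed entirely by leaving-group ability.
A good leaving group is a weak base: the lower the pKₐ of its conjugate acid, the more readily it departs.
cyclohexyl–N₂⁺ loses N₂: no meaningful conjugate acid; N₂ departs as an exceptionally stable neutral molecule
cyclohexyl–OTf loses OTf⁻: pKₐ(CF₃SO₃H (triflic acid)) ≈ -14
cyclohexyl–ONs loses ONs⁻: pKₐ(p-O₂NC₆H₄SO₃H) ≈ -3.5
cyclohexyl–OC(O)CF₃ loses CF₃COO⁻: pKₐ(CF₃COOH) ≈ 0.2
cyclohexyl–OBz loses PhCOO⁻: pKₐ(C₆H₅COOH) ≈ 4.2

cyclohexyl–N₂⁺ > cyclohexyl–OTf > cyclohexyl–ONs > cyclohexyl–OC(O)CF₃ > cyclohexyl–OBz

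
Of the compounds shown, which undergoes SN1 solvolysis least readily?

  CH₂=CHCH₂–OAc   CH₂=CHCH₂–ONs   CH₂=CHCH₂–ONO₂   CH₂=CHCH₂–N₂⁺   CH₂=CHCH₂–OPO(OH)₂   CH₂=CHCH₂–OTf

The skeletons are identical, so relative rate is governed entirely by leaving-group ability.
Leaving-group ability tracks the stability of the departed species; conjugate-acid pKₐ is the usual yardstick (lower pKₐ → better LG).
CH₂=CHCH₂–N₂⁺ loses N₂: no meaningful conjugate acid; N₂ departs as an exceptionally stable neutral molecule
CH₂=CHCH₂–OTf loses OTf⁻: pKₐ(CF₃SO₃H (triflic acid)) ≈ -14
CH₂=CHCH₂–ONs loses ONs⁻: pKₐ(p-O₂NC₆H₄SO₃H) ≈ -3.5
CH₂=CHCH₂–ONO₂ loses NO₃⁻: pKₐ(HNO₃) ≈ -1.3
CH₂=CHCH₂–OPO(OH)₂ loses H₂PO₄⁻: pKₐ(H₃PO₄) ≈ 2.1
CH₂=CHCH₂–OAc loses AcO⁻: pKₐ(CH₃COOH) ≈ 4.8

CH₂=CHCH₂–OAc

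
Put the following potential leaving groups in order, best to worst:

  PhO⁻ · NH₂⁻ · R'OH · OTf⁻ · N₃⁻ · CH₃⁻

OTf⁻: pKₐ(CF₃SO₃H (triflic acid)) ≈ -14
R'OH: pKₐ(R'OH₂⁺) ≈ -2.4 — neutral; leaves from a protonated ether (an oxonium ion, R–O(H)R'⁺)
N₃⁻: pKₐ(HN₃) ≈ 4.7 — linear, resonance-stabilised
PhO⁻: pKₐ(C₆H₅OH (phenol)) ≈ 10
NH₂⁻: pKₐ(NH₃) ≈ 38
CH₃⁻: pKₐ(CH₄) ≈ 48

OTf⁻ > R'OH > N₃⁻ > PhO⁻ > NH₂⁻ > CH₃⁻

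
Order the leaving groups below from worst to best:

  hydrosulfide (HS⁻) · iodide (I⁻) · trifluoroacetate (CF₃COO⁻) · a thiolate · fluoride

a thiolate < hydrosulfide (HS⁻) < fluoride < trifluoroacetate (CF₃COO⁻) < iodide (I⁻)

Rank by basicity of the departing species: weakest base leaves most easily.
iodide (I⁻): pKₐ(HI) ≈ -10 — large, highly polarisable; very weak base
trifluoroacetate (CF₃COO⁻): pKₐ(CF₃COOH) ≈ 0.2
fluoride: pKₐ(HF) ≈ 3.2
hydrosulfide (HS⁻): pKₐ(H₂S) ≈ 7
a thiolate: pKₐ(RSH (a thiol)) ≈ 10.5 — moderately basic; rarely leaves without activation
The question asks for worst first, so the sequence is read in increasing leaving-group ability.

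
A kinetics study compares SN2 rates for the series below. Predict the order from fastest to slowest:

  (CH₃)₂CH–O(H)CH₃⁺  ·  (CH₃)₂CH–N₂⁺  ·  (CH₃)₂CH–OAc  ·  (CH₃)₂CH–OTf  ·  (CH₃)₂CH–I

(CH₃)₂CH–N₂⁺ > (CH₃)₂CH–OTf > (CH₃)₂CH–I > (CH₃)₂CH–O(H)CH₃⁺ > (CH₃)₂CH–OAc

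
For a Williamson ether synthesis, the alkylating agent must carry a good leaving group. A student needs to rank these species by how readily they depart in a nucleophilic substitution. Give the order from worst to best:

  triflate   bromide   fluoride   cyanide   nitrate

cyanide < fluoride < nitrate < bromide < triflate

Rank by basicity of the departing species: weakest base leaves most easily.
triflate: pKₐ(CF₃SO₃H (triflic acid)) ≈ -14
bromide: pKₐ(HBr) ≈ -9
nitrate: pKₐ(HNO₃) ≈ -1.3 — resonance-delocalised over three oxygens
fluoride: pKₐ(HF) ≈ 3.2 — small and strongly basic; the poor halide leaving group
cyanide: pKₐ(HCN) ≈ 9.2 — sp carbon stabilises the charge somewhat, but still a poor LG
Reversing gives the worst-to-best order requested.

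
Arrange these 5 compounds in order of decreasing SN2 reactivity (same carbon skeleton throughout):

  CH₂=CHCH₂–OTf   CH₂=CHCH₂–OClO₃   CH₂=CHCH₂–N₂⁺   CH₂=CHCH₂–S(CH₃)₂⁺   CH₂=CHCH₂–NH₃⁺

CH₂=CHCH₂–N₂⁺ > CH₂=CHCH₂–OTf > CH₂=CHCH₂–OClO₃ > CH₂=CHCH₂–S(CH₃)₂⁺ > CH₂=CHCH₂–NH₃⁺

Same R in every case — rank the leaving groups.
Rank by basicity of the departing species: weakest base leaves most easily.
CH₂=CHCH₂–N₂⁺ loses N₂: no meaningful conjugate acid; N₂ departs as an exceptionally stable neutral molecule
CH₂=CHCH₂–OTf loses OTf⁻: pKₐ(CF₃SO₃H (triflic acid)) ≈ -14
CH₂=CHCH₂–OClO₃ loses ClO₄⁻: pKₐ(HClO₄) ≈ -10
CH₂=CHCH₂–S(CH₃)₂⁺ loses SR'₂: pKₐ(R'₂SH⁺) ≈ -7
CH₂=CHCH₂–NH₃⁺ loses NH₃: pKₐ(NH₄⁺) ≈ 9.2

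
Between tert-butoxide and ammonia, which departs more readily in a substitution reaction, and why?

ammonia is the better leaving group.
pKₐ(NH₄⁺) ≈ 9.2 versus pKₐ(t-BuOH) ≈ 18: ammonia is the much weaker base.
Neutral but moderately basic; leaves from R–NH₃⁺.

ammonia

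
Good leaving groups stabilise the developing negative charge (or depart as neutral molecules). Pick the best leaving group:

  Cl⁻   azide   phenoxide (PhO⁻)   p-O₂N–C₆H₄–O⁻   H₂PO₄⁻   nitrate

A good leaving group is a weak base: the lower the pKₐ of its conjugate acid, the more readily it departs.
Cl⁻: pKₐ(HCl) ≈ -7
nitrate: pKₐ(HNO₃) ≈ -1.3
H₂PO₄⁻: pKₐ(H₃PO₄) ≈ 2.1
azide: pKₐ(HN₃) ≈ 4.7
p-O₂N–C₆H₄–O⁻: pKₐ(p-nitrophenol) ≈ 7.2
phenoxide (PhO⁻): pKₐ(C₆H₅OH (phenol)) ≈ 10

Cl⁻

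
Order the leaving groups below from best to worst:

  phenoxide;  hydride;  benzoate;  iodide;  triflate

triflate > iodide > benzoate > phenoxide > hydride

The more stable X⁻ (or X) is on its own — i.e. the weaker a base it is — the better a leaving group it makes.
triflate: pKₐ(CF₃SO₃H (triflic acid)) ≈ -14
iodide: pKₐ(HI) ≈ -10
benzoate: pKₐ(C₆H₅COOH) ≈ 4.2
phenoxide: pKₐ(C₆H₅OH (phenol)) ≈ 10
hydride: pKₐ(H₂) ≈ 36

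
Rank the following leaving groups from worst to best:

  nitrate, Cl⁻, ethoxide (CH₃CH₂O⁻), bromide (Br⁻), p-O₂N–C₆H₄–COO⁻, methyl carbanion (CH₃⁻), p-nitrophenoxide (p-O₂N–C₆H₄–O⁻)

Rank by basicity of the departing species: weakest base leaves most easily.
bromide (Br⁻): pKₐ(HBr) ≈ -9
Cl⁻: pKₐ(HCl) ≈ -7
nitrate: pKₐ(HNO₃) ≈ -1.3
p-O₂N–C₆H₄–COO⁻: pKₐ(p-nitrobenzoic acid) ≈ 3.4 — electron-withdrawing nitro group stabilises the carboxylate
p-nitrophenoxide (p-O₂N–C₆H₄–O⁻): pKₐ(p-nitrophenol) ≈ 7.2 — nitro group delocalises the charge; the classic chromogenic LG
ethoxide (CH₃CH₂O⁻): pKₐ(CH₃CH₂OH) ≈ 16
methyl carbanion (CH₃⁻): pKₐ(CH₄) ≈ 48 — unstabilised carbanion; the worst conceivable leaving group
Reversing gives the worst-to-best order requested.

methyl carbanion (CH₃⁻) < ethoxide (CH₃CH₂O⁻) < p-nitrophenoxide (p-O₂N–C₆H₄–O⁻) < p-O₂N–C₆H₄–COO⁻ < nitrate < Cl⁻ < bromide (Br⁻)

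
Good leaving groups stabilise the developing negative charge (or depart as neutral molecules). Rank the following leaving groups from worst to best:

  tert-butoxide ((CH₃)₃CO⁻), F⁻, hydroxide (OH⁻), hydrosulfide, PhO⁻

The more stable X⁻ (or X) is on its own — i.e. the weaker a base it is — the better a leaving group it makes.
F⁻: pKₐ(HF) ≈ 3.2 — small and strongly basic; the poor halide leaving group
hydrosulfide: pKₐ(H₂S) ≈ 7 — larger and more polarisable than the oxygen analogue
PhO⁻: pKₐ(C₆H₅OH (phenol)) ≈ 10 — resonance into the ring helps, but still a poor LG
hydroxide (OH⁻): pKₐ(H₂O) ≈ 15.7 — strong base; essentially never leaves without prior activation
tert-butoxide ((CH₃)₃CO⁻): pKₐ(t-BuOH) ≈ 18
The question asks for worst first, so the sequence is read in increasing leaving-group ability.

tert-butoxide ((CH₃)₃CO⁻) < hydroxide (OH⁻) < PhO⁻ < hydrosulfide < F⁻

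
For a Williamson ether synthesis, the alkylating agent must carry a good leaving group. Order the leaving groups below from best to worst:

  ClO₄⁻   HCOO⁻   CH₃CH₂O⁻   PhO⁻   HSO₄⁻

A good leaving group is a weak base: the lower the pKₐ of its conjugate acid, the more readily it departs.
ClO₄⁻: pKₐ(HClO₄) ≈ -10 — extremely weak base; rarely used for safety reasons
HSO₄⁻: pKₐ(H₂SO₄) ≈ -3
HCOO⁻: pKₐ(HCOOH) ≈ 3.8
PhO⁻: pKₐ(C₆H₅OH (phenol)) ≈ 10 — resonance into the ring helps, but still a poor LG
CH₃CH₂O⁻: pKₐ(CH₃CH₂OH) ≈ 16

ClO₄⁻ > HSO₄⁻ > HCOO⁻ > PhO⁻ > CH₃CH₂O⁻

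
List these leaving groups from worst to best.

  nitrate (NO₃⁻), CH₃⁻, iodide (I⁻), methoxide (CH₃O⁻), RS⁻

CH₃⁻ < methoxide (CH₃O⁻) < RS⁻ < nitrate (NO₃⁻) < iodide (I⁻)

The more stable X⁻ (or X) is on its own — i.e. the weaker a base it is — the better a leaving group it makes.
iodide (I⁻): pKₐ(HI) ≈ -10
nitrate (NO₃⁻): pKₐ(HNO₃) ≈ -1.3 — resonance-delocalised over three oxygens
RS⁻: pKₐ(RSH (a thiol)) ≈ 10.5 — moderately basic; rarely leaves without activation
methoxide (CH₃O⁻): pKₐ(CH₃OH) ≈ 15.5 — strong base; alkoxides do not leave unassisted
CH₃⁻: pKₐ(CH₄) ≈ 48
Reversing gives the worst-to-best order requested.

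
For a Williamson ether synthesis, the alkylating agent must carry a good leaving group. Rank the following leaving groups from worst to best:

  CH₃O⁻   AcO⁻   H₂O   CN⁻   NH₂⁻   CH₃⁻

CH₃⁻ < NH₂⁻ < CH₃O⁻ < CN⁻ < AcO⁻ < H₂O

Rank by basicity of the departing species: weakest base leaves most easily.
H₂O: pKₐ(H₃O⁺) ≈ -1.7 — neutral; leaves from a protonated alcohol (R–OH₂⁺)
AcO⁻: pKₐ(CH₃COOH) ≈ 4.8 — resonance-stabilised but still a weak base
CN⁻: pKₐ(HCN) ≈ 9.2 — sp carbon stabilises the charge somewhat, but still a poor LG
CH₃O⁻: pKₐ(CH₃OH) ≈ 15.5
NH₂⁻: pKₐ(NH₃) ≈ 38
CH₃⁻: pKₐ(CH₄) ≈ 48
The question asks for worst first, so the sequence is read in increasing leaving-group ability.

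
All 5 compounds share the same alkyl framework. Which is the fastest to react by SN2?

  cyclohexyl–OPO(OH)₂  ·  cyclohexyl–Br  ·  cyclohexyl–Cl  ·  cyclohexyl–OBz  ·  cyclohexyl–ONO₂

cyclohexyl–Br

Same R in every case — rank the leaving groups.
Rank by basicity of the departing species: weakest base leaves most easily.
cyclohexyl–Br loses Br⁻: pKₐ(HBr) ≈ -9
cyclohexyl–Cl loses Cl⁻: pKₐ(HCl) ≈ -7
cyclohexyl–ONO₂ loses NO₃⁻: pKₐ(HNO₃) ≈ -1.3
cyclohexyl–OPO(OH)₂ loses H₂PO₄⁻: pKₐ(H₃PO₄) ≈ 2.1
cyclohexyl–OBz loses PhCOO⁻: pKₐ(C₆H₅COOH) ≈ 4.2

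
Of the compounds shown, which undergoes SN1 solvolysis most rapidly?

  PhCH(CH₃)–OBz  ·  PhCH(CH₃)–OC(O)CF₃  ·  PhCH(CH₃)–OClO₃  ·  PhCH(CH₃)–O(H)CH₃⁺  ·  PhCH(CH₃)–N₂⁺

Same R in every case — rank the leaving groups.
Leaving-group ability tracks the stability of the departed species; conjugate-acid pKₐ is the usual yardstick (lower pKₐ → better LG).
PhCH(CH₃)–N₂⁺ loses N₂: no meaningful conjugate acid; N₂ departs as an exceptionally stable neutral molecule
PhCH(CH₃)–OClO₃ loses ClO₄⁻: pKₐ(HClO₄) ≈ -10
PhCH(CH₃)–O(H)CH₃⁺ loses R'OH: pKₐ(R'OH₂⁺) ≈ -2.4
PhCH(CH₃)–OC(O)CF₃ loses CF₃COO⁻: pKₐ(CF₃COOH) ≈ 0.2
PhCH(CH₃)–OBz loses PhCOO⁻: pKₐ(C₆H₅COOH) ≈ 4.2

PhCH(CH₃)–N₂⁺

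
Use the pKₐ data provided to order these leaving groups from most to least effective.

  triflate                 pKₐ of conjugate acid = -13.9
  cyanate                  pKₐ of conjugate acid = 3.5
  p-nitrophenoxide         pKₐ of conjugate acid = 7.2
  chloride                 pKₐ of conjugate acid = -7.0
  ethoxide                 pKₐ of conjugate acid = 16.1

triflate > chloride > cyanate > p-nitrophenoxide > ethoxide

Lower conjugate-acid pKₐ ⇒ weaker base ⇒ better leaving group.
Sorting by the given values: triflate (-13.9), chloride (-7.0), cyanate (3.5), p-nitrophenoxide (7.2), ethoxide (16.1).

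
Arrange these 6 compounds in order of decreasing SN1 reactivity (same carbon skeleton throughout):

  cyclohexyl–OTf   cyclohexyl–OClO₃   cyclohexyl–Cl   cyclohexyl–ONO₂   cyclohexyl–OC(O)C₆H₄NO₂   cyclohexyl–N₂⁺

Same R in every case — rank the leaving groups.
Leaving-group ability tracks the stability of the departed species; conjugate-acid pKₐ is the usual yardstick (lower pKₐ → better LG).
cyclohexyl–N₂⁺ loses N₂: no meaningful conjugate acid; N₂ departs as an exceptionally stable neutral molecule
cyclohexyl–OTf loses OTf⁻: pKₐ(CF₃SO₃H (triflic acid)) ≈ -14
cyclohexyl–OClO₃ loses ClO₄⁻: pKₐ(HClO₄) ≈ -10
cyclohexyl–Cl loses Cl⁻: pKₐ(HCl) ≈ -7
cyclohexyl–ONO₂ loses NO₃⁻: pKₐ(HNO₃) ≈ -1.3
cyclohexyl–OC(O)C₆H₄NO₂ loses p-O₂N–C₆H₄–COO⁻: pKₐ(p-nitrobenzoic acid) ≈ 3.4

cyclohexyl–N₂⁺ > cyclohexyl–OTf > cyclohexyl–OClO₃ > cyclohexyl–Cl > cyclohexyl–ONO₂ > cyclohexyl–OC(O)C₆H₄NO₂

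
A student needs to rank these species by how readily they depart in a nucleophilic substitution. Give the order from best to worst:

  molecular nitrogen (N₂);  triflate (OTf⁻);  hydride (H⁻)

molecular nitrogen (N₂) > triflate (OTf⁻) > hydride (H⁻)

molecular nitrogen (N₂): no meaningful conjugate acid; N₂ departs as an exceptionally stable neutral molecule
triflate (OTf⁻): pKₐ(CF₃SO₃H (triflic acid)) ≈ -14
hydride (H⁻): pKₐ(H₂) ≈ 36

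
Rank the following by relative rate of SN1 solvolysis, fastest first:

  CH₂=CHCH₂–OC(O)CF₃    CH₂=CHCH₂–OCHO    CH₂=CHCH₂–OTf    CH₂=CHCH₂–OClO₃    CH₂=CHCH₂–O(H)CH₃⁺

CH₂=CHCH₂–OTf > CH₂=CHCH₂–OClO₃ > CH₂=CHCH₂–O(H)CH₃⁺ > CH₂=CHCH₂–OC(O)CF₃ > CH₂=CHCH₂–OCHO

Same R in every case — rank the leaving groups.
Rank by basicity of the departing species: weakest base leaves most easily.
CH₂=CHCH₂–OTf loses OTf⁻: pKₐ(CF₃SO₃H (triflic acid)) ≈ -14
CH₂=CHCH₂–OClO₃ loses ClO₄⁻: pKₐ(HClO₄) ≈ -10
CH₂=CHCH₂–O(H)CH₃⁺ loses R'OH: pKₐ(R'OH₂⁺) ≈ -2.4
CH₂=CHCH₂–OC(O)CF₃ loses CF₃COO⁻: pKₐ(CF₃COOH) ≈ 0.2
CH₂=CHCH₂–OCHO loses HCOO⁻: pKₐ(HCOOH) ≈ 3.8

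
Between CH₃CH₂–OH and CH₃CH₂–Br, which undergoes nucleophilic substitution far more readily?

CH₃CH₂–Br

From CH₃CH₂–OH the departing group would be OH⁻ (pKₐ(H₂O) ≈ 15.7). Strong base; essentially never leaves without prior activation.
From CH₃CH₂–Br the leaving group is Br⁻ (pKₐ(HBr) ≈ -9). Weak base; good leaving group.
(In practice CH₃CH₂–Br is made from CH₃CH₂–OH by treatment with PBr₃, replacing the hydroxyl with bromide.)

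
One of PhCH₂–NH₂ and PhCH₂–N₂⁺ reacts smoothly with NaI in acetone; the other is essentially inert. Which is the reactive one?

From PhCH₂–NH₂ the departing group would be NH₂⁻ (pKₐ(NH₃) ≈ 38). Extremely strong base; never a leaving group.
From PhCH₂–N₂⁺ the leaving group is N₂ (no meaningful conjugate acid; N₂ departs as an exceptionally stable neutral molecule).
(In practice PhCH₂–N₂⁺ is made from PhCH₂–NH₂ by diazotisation (NaNO₂ / HCl, 0 °C), generating a diazonium salt that expels N₂.)

PhCH₂–N₂⁺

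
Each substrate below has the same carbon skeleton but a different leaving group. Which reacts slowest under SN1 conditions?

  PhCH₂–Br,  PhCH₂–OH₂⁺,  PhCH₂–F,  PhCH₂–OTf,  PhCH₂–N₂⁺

PhCH₂–F

The skeletons are identical, so relative rate is governed entirely by leaving-group ability.
A good leaving group is a weak base: the lower the pKₐ of its conjugate acid, the more readily it departs.
PhCH₂–N₂⁺ loses N₂: no meaningful conjugate acid; N₂ departs as an exceptionally stable neutral molecule
PhCH₂–OTf loses OTf⁻: pKₐ(CF₃SO₃H (triflic acid)) ≈ -14
PhCH₂–Br loses Br⁻: pKₐ(HBr) ≈ -9
PhCH₂–OH₂⁺ loses H₂O: pKₐ(H₃O⁺) ≈ -1.7
PhCH₂–F loses F⁻: pKₐ(HF) ≈ 3.2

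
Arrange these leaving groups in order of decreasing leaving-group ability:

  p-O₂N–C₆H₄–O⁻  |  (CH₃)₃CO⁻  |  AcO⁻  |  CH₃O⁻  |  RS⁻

AcO⁻ > p-O₂N–C₆H₄–O⁻ > RS⁻ > CH₃O⁻ > (CH₃)₃CO⁻

Rank by basicity of the departing species: weakest base leaves most easily.
AcO⁻: pKₐ(CH₃COOH) ≈ 4.8
p-O₂N–C₆H₄–O⁻: pKₐ(p-nitrophenol) ≈ 7.2
RS⁻: pKₐ(RSH (a thiol)) ≈ 10.5
CH₃O⁻: pKₐ(CH₃OH) ≈ 15.5
(CH₃)₃CO⁻: pKₐ(t-BuOH) ≈ 18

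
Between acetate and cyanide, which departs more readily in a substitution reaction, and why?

acetate is the better leaving group.
pKₐ(CH₃COOH) ≈ 4.8 versus pKₐ(HCN) ≈ 9.2: acetate is the much weaker base.
Resonance-stabilised but still a weak base.

acetate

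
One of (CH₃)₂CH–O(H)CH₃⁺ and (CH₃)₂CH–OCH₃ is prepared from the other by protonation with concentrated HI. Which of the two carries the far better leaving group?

(CH₃)₂CH–O(H)CH₃⁺

From (CH₃)₂CH–OCH₃ the departing group would be CH₃O⁻ (pKₐ(CH₃OH) ≈ 15.5). Strong base; alkoxides do not leave unassisted.
From (CH₃)₂CH–O(H)CH₃⁺ the leaving group is R'OH (pKₐ(R'OH₂⁺) ≈ -2.4). Neutral; leaves from a protonated ether (an oxonium ion, R–O(H)R'⁺).
Protonation with concentrated HI works by allowing neutral methanol, rather than methoxide, to depart, making (CH₃)₂CH–O(H)CH₃⁺ enormously more reactive.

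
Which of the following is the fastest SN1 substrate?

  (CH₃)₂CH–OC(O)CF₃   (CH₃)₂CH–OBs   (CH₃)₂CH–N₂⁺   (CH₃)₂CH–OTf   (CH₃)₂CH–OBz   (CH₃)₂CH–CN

(CH₃)₂CH–N₂⁺

The skeletons are identical, so relative rate is governed entirely by leaving-group ability.
A good leaving group is a weak base: the lower the pKₐ of its conjugate acid, the more readily it departs.
(CH₃)₂CH–N₂⁺ loses N₂: no meaningful conjugate acid; N₂ departs as an exceptionally stable neutral molecule
(CH₃)₂CH–OTf loses OTf⁻: pKₐ(CF₃SO₃H (triflic acid)) ≈ -14
(CH₃)₂CH–OBs loses OBs⁻: pKₐ(p-BrC₆H₄SO₃H) ≈ -2.8
(CH₃)₂CH–OC(O)CF₃ loses CF₃COO⁻: pKₐ(CF₃COOH) ≈ 0.2
(CH₃)₂CH–OBz loses PhCOO⁻: pKₐ(C₆H₅COOH) ≈ 4.2
(CH₃)₂CH–CN loses CN⁻: pKₐ(HCN) ≈ 9.2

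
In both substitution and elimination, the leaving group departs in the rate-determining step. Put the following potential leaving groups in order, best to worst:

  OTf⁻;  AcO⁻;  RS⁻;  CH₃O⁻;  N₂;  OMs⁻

Leaving-group ability tracks the stability of the departed species; conjugate-acid pKₐ is the usual yardstick (lower pKₐ → better LG).
N₂: no meaningful conjugate acid; N₂ departs as an exceptionally stable neutral molecule
OTf⁻: pKₐ(CF₃SO₃H (triflic acid)) ≈ -14
OMs⁻: pKₐ(CH₃SO₃H (MsOH)) ≈ -1.9
AcO⁻: pKₐ(CH₃COOH) ≈ 4.8
RS⁻: pKₐ(RSH (a thiol)) ≈ 10.5
CH₃O⁻: pKₐ(CH₃OH) ≈ 15.5

N₂ > OTf⁻ > OMs⁻ > AcO⁻ > RS⁻ > CH₃O⁻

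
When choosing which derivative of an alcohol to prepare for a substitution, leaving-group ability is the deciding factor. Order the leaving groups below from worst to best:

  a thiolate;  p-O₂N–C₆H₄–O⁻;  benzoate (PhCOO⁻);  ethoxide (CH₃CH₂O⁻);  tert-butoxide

benzoate (PhCOO⁻): pKₐ(C₆H₅COOH) ≈ 4.2
p-O₂N–C₆H₄–O⁻: pKₐ(p-nitrophenol) ≈ 7.2
a thiolate: pKₐ(RSH (a thiol)) ≈ 10.5
ethoxide (CH₃CH₂O⁻): pKₐ(CH₃CH₂OH) ≈ 16
tert-butoxide: pKₐ(t-BuOH) ≈ 18
The question asks for worst first, so the sequence is read in increasing leaving-group ability.

tert-butoxide < ethoxide (CH₃CH₂O⁻) < a thiolate < p-O₂N–C₆H₄–O⁻ < benzoate (PhCOO⁻)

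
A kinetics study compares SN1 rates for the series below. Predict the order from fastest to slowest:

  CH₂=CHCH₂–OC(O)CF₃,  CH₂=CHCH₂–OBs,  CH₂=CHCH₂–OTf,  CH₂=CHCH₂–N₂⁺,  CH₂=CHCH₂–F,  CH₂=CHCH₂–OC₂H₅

CH₂=CHCH₂–N₂⁺ > CH₂=CHCH₂–OTf > CH₂=CHCH₂–OBs > CH₂=CHCH₂–OC(O)CF₃ > CH₂=CHCH₂–F > CH₂=CHCH₂–OC₂H₅

Same R in every case — rank the leaving groups.
A good leaving group is a weak base: the lower the pKₐ of its conjugate acid, the more readily it departs.
CH₂=CHCH₂–N₂⁺ loses N₂: no meaningful conjugate acid; N₂ departs as an exceptionally stable neutral molecule
CH₂=CHCH₂–OTf loses OTf⁻: pKₐ(CF₃SO₃H (triflic acid)) ≈ -14
CH₂=CHCH₂–OBs loses OBs⁻: pKₐ(p-BrC₆H₄SO₃H) ≈ -2.8
CH₂=CHCH₂–OC(O)CF₃ loses CF₃COO⁻: pKₐ(CF₃COOH) ≈ 0.2
CH₂=CHCH₂–F loses F⁻: pKₐ(HF) ≈ 3.2
CH₂=CHCH₂–OC₂H₅ loses CH₃CH₂O⁻: pKₐ(CH₃CH₂OH) ≈ 16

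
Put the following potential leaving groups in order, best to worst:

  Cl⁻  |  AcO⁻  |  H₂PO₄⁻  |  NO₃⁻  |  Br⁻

Br⁻ > Cl⁻ > NO₃⁻ > H₂PO₄⁻ > AcO⁻

The more stable X⁻ (or X) is on its own — i.e. the weaker a base it is — the better a leaving group it makes.
Br⁻: pKₐ(HBr) ≈ -9 — weak base; good leaving group
Cl⁻: pKₐ(HCl) ≈ -7
NO₃⁻: pKₐ(HNO₃) ≈ -1.3 — resonance-delocalised over three oxygens
H₂PO₄⁻: pKₐ(H₃PO₄) ≈ 2.1 — moderate base; biological leaving group after further activation
AcO⁻: pKₐ(CH₃COOH) ≈ 4.8 — resonance-stabilised but still a weak base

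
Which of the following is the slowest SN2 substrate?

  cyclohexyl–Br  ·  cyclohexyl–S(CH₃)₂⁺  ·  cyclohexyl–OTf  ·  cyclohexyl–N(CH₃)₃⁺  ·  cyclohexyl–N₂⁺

Same R in every case — rank the leaving groups.
The more stable X⁻ (or X) is on its own — i.e. the weaker a base it is — the better a leaving group it makes.
cyclohexyl–N₂⁺ loses N₂: no meaningful conjugate acid; N₂ departs as an exceptionally stable neutral molecule
cyclohexyl–OTf loses OTf⁻: pKₐ(CF₃SO₃H (triflic acid)) ≈ -14
cyclohexyl–Br loses Br⁻: pKₐ(HBr) ≈ -9
cyclohexyl–S(CH₃)₂⁺ loses SR'₂: pKₐ(R'₂SH⁺) ≈ -7
cyclohexyl–N(CH₃)₃⁺ loses NR'₃: pKₐ(R'₃NH⁺) ≈ 10.7

cyclohexyl–N(CH₃)₃⁺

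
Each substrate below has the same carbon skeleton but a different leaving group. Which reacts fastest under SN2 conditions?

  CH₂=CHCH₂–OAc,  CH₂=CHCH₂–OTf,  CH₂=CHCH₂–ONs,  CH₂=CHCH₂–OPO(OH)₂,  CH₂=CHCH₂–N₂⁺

The skeletons are identical, so relative rate is governed entirely by leaving-group ability.
The more stable X⁻ (or X) is on its own — i.e. the weaker a base it is — the better a leaving group it makes.
CH₂=CHCH₂–N₂⁺ loses N₂: no meaningful conjugate acid; N₂ departs as an exceptionally stable neutral molecule
CH₂=CHCH₂–OTf loses OTf⁻: pKₐ(CF₃SO₃H (triflic acid)) ≈ -14
CH₂=CHCH₂–ONs loses ONs⁻: pKₐ(p-O₂NC₆H₄SO₃H) ≈ -3.5
CH₂=CHCH₂–OPO(OH)₂ loses H₂PO₄⁻: pKₐ(H₃PO₄) ≈ 2.1
CH₂=CHCH₂–OAc loses AcO⁻: pKₐ(CH₃COOH) ≈ 4.8

CH₂=CHCH₂–N₂⁺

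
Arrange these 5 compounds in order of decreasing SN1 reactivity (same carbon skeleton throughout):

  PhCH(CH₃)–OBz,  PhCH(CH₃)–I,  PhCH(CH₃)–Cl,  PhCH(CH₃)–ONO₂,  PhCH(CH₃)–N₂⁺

PhCH(CH₃)–N₂⁺ > PhCH(CH₃)–I > PhCH(CH₃)–Cl > PhCH(CH₃)–ONO₂ > PhCH(CH₃)–OBz

Same R in every case — rank the leaving groups.
Rank by basicity of the departing species: weakest base leaves most easily.
PhCH(CH₃)–N₂⁺ loses N₂: no meaningful conjugate acid; N₂ departs as an exceptionally stable neutral molecule
PhCH(CH₃)–I loses I⁻: pKₐ(HI) ≈ -10
PhCH(CH₃)–Cl loses Cl⁻: pKₐ(HCl) ≈ -7
PhCH(CH₃)–ONO₂ loses NO₃⁻: pKₐ(HNO₃) ≈ -1.3
PhCH(CH₃)–OBz loses PhCOO⁻: pKₐ(C₆H₅COOH) ≈ 4.2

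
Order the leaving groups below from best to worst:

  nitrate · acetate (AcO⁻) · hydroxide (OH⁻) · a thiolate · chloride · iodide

iodide > chloride > nitrate > acetate (AcO⁻) > a thiolate > hydroxide (OH⁻)

A good leaving group is a weak base: the lower the pKₐ of its conjugate acid, the more readily it departs.
iodide: pKₐ(HI) ≈ -10
chloride: pKₐ(HCl) ≈ -7 — moderately weak base
nitrate: pKₐ(HNO₃) ≈ -1.3 — resonance-delocalised over three oxygens
acetate (AcO⁻): pKₐ(CH₃COOH) ≈ 4.8
a thiolate: pKₐ(RSH (a thiol)) ≈ 10.5
hydroxide (OH⁻): pKₐ(H₂O) ≈ 15.7 — strong base; essentially never leaves without prior activation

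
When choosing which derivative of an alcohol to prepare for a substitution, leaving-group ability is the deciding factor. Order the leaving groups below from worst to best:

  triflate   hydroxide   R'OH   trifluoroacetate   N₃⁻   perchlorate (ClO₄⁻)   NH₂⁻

NH₂⁻ < hydroxide < N₃⁻ < trifluoroacetate < R'OH < perchlorate (ClO₄⁻) < triflate

A good leaving group is a weak base: the lower the pKₐ of its conjugate acid, the more readily it departs.
triflate: pKₐ(CF₃SO₃H (triflic acid)) ≈ -14 — charge spread over three oxygens and a CF₃ group; the premier leaving group in synthesis
perchlorate (ClO₄⁻): pKₐ(HClO₄) ≈ -10
R'OH: pKₐ(R'OH₂⁺) ≈ -2.4
trifluoroacetate: pKₐ(CF₃COOH) ≈ 0.2
N₃⁻: pKₐ(HN₃) ≈ 4.7 — linear, resonance-stabilised
hydroxide: pKₐ(H₂O) ≈ 15.7 — strong base; essentially never leaves without prior activation
NH₂⁻: pKₐ(NH₃) ≈ 38 — extremely strong base; never a leaving group
The question asks for worst first, so the sequence is read in increasing leaving-group ability.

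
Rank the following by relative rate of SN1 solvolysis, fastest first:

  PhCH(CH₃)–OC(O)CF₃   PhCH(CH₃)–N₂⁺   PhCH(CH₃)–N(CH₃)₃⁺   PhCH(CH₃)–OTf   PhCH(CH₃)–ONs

PhCH(CH₃)–N₂⁺ > PhCH(CH₃)–OTf > PhCH(CH₃)–ONs > PhCH(CH₃)–OC(O)CF₃ > PhCH(CH₃)–N(CH₃)₃⁺

The skeletons are identical, so relative rate is governed entirely by leaving-group ability.
Leaving-group ability tracks the stability of the departed species; conjugate-acid pKₐ is the usual yardstick (lower pKₐ → better LG).
PhCH(CH₃)–N₂⁺ loses N₂: no meaningful conjugate acid; N₂ departs as an exceptionally stable neutral molecule
PhCH(CH₃)–OTf loses OTf⁻: pKₐ(CF₃SO₃H (triflic acid)) ≈ -14
PhCH(CH₃)–ONs loses ONs⁻: pKₐ(p-O₂NC₆H₄SO₃H) ≈ -3.5
PhCH(CH₃)–OC(O)CF₃ loses CF₃COO⁻: pKₐ(CF₃COOH) ≈ 0.2
PhCH(CH₃)–N(CH₃)₃⁺ loses NR'₃: pKₐ(R'₃NH⁺) ≈ 10.7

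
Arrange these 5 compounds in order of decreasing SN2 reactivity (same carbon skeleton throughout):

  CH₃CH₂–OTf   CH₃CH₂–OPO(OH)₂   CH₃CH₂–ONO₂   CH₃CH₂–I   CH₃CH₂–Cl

The skeletons are identical, so relative rate is governed entirely by leaving-group ability.
Leaving-group ability tracks the stability of the departed species; conjugate-acid pKₐ is the usual yardstick (lower pKₐ → better LG).
CH₃CH₂–OTf loses OTf⁻: pKₐ(CF₃SO₃H (triflic acid)) ≈ -14
CH₃CH₂–I loses I⁻: pKₐ(HI) ≈ -10
CH₃CH₂–Cl loses Cl⁻: pKₐ(HCl) ≈ -7
CH₃CH₂–ONO₂ loses NO₃⁻: pKₐ(HNO₃) ≈ -1.3
CH₃CH₂–OPO(OH)₂ loses H₂PO₄⁻: pKₐ(H₃PO₄) ≈ 2.1

CH₃CH₂–OTf > CH₃CH₂–I > CH₃CH₂–Cl > CH₃CH₂–ONO₂ > CH₃CH₂–OPO(OH)₂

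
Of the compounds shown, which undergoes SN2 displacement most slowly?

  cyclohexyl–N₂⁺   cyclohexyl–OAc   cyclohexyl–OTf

cyclohexyl–OAc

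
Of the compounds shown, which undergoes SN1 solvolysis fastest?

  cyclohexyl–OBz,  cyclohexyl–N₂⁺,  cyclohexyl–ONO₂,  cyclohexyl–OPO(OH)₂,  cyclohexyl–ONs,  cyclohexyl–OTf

Identical carbon frameworks mean the comparison reduces to leaving-group quality.
Rank by basicity of the departing species: weakest base leaves most easily.
cyclohexyl–N₂⁺ loses N₂: no meaningful conjugate acid; N₂ departs as an exceptionally stable neutral molecule
cyclohexyl–OTf loses OTf⁻: pKₐ(CF₃SO₃H (triflic acid)) ≈ -14
cyclohexyl–ONs loses ONs⁻: pKₐ(p-O₂NC₆H₄SO₃H) ≈ -3.5
cyclohexyl–ONO₂ loses NO₃⁻: pKₐ(HNO₃) ≈ -1.3
cyclohexyl–OPO(OH)₂ loses H₂PO₄⁻: pKₐ(H₃PO₄) ≈ 2.1
cyclohexyl–OBz loses PhCOO⁻: pKₐ(C₆H₅COOH) ≈ 4.2

cyclohexyl–N₂⁺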